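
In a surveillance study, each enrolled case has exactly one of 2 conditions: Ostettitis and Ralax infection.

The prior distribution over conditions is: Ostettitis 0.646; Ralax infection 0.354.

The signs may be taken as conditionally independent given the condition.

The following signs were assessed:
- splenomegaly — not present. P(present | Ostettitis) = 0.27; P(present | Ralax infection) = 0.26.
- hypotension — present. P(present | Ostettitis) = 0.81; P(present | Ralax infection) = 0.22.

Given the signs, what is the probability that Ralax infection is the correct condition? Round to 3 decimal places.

0.131

For each hypothesis, the unnormalized posterior weight is prior × product of the sign likelihoods (using 1 − P(present | H) for each absent sign):
  Ostettitis: 0.646 × (1 − 0.27) × 0.81 = 0.38198
  Ralax infection: 0.354 × (1 − 0.26) × 0.22 = 0.057631
The unnormalized weights sum to 0.43961.
P(Ralax infection | evidence) = 0.057631 / 0.43961 ≈ 0.131.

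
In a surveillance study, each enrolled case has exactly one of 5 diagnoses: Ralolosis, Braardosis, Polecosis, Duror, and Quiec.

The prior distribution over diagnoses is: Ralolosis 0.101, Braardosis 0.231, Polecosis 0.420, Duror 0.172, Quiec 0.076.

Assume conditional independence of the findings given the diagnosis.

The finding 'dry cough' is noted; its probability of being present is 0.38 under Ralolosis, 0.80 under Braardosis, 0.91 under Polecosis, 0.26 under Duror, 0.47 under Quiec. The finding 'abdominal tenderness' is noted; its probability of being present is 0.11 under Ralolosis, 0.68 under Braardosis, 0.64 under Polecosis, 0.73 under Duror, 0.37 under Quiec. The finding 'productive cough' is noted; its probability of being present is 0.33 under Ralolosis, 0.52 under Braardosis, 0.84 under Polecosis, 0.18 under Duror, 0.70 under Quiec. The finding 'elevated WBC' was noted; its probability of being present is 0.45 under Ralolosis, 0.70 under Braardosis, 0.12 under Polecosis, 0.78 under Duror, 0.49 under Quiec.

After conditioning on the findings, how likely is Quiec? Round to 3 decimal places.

By Bayes' rule with conditional independence, the unnormalized weight for each hypothesis is prior × ∏ likelihoods:
  Ralolosis: 0.101 × 0.38 × 0.11 × 0.33 × 0.45 = 0.00062694
  Braardosis: 0.231 × 0.80 × 0.68 × 0.52 × 0.70 = 0.045742
  Polecosis: 0.420 × 0.91 × 0.64 × 0.84 × 0.12 = 0.024656
  Duror: 0.172 × 0.26 × 0.73 × 0.18 × 0.78 = 0.0045834
  Quiec: 0.076 × 0.47 × 0.37 × 0.70 × 0.49 = 0.0045332
Marginal likelihood of the evidence = 0.080142.
P(Quiec | evidence) = 0.0045332 / 0.080142 ≈ 0.057.

0.057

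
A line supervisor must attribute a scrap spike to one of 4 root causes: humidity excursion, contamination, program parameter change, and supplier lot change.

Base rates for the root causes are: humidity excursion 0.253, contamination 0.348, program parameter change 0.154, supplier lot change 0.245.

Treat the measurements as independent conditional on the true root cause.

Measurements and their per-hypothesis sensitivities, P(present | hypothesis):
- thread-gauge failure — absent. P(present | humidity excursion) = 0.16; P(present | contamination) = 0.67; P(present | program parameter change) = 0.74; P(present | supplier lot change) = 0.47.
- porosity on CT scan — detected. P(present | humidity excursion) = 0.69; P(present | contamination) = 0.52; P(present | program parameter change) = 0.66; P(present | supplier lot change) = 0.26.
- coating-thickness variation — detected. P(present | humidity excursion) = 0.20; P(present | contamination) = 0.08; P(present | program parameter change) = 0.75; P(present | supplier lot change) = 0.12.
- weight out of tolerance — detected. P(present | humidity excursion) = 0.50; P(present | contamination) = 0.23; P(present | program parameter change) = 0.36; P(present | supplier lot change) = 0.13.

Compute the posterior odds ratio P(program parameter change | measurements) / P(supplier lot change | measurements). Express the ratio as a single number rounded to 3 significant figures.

The normalizing constant cancels in an odds ratio, so compute prior × likelihood for the two hypotheses only (using 1 − P(present | H) for each absent measurement):
  program parameter change: 0.154 × (1 − 0.74) × 0.66 × 0.75 × 0.36 = 0.0071351
  supplier lot change: 0.245 × (1 − 0.47) × 0.26 × 0.12 × 0.13 = 0.00052667
Odds(program parameter change : supplier lot change) = 0.0071351 / 0.00052667 ≈ 13.5.

13.5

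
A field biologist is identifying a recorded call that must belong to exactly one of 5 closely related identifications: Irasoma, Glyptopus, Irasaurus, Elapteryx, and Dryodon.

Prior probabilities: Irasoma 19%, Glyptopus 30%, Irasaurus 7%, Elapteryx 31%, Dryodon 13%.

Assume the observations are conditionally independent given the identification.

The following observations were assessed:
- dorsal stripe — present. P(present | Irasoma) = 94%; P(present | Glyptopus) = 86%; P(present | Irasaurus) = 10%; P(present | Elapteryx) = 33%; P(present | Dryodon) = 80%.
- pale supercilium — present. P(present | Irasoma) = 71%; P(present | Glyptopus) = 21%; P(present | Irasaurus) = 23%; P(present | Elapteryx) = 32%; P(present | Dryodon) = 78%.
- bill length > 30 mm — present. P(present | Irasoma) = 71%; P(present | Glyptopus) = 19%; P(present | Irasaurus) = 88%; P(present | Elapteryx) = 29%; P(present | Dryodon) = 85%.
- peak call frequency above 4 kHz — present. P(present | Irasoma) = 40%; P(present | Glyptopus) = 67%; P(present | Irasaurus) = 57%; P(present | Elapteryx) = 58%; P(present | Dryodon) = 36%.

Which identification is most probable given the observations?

Multiply each prior by the joint likelihood of the evidence pattern:
  Irasoma: 0.19 × 0.94 × 0.71 × 0.71 × 0.40 = 0.036013
  Glyptopus: 0.30 × 0.86 × 0.21 × 0.19 × 0.67 = 0.0068971
  Irasaurus: 0.07 × 0.10 × 0.23 × 0.88 × 0.57 = 0.00080758
  Elapteryx: 0.31 × 0.33 × 0.32 × 0.29 × 0.58 = 0.0055062
  Dryodon: 0.13 × 0.80 × 0.78 × 0.85 × 0.36 = 0.024823
Normalizing constant Z = 0.036013 + 0.0068971 + 0.00080758 + 0.0055062 + 0.024823 = 0.074047.
P(Irasoma | evidence) ≈ 0.036013 / 0.074047 ≈ 0.486
P(Glyptopus | evidence) ≈ 0.0068971 / 0.074047 ≈ 0.093
P(Irasaurus | evidence) ≈ 0.00080758 / 0.074047 ≈ 0.011
P(Elapteryx | evidence) ≈ 0.0055062 / 0.074047 ≈ 0.074
P(Dryodon | evidence) ≈ 0.024823 / 0.074047 ≈ 0.335
The largest is 0.486, so Irasoma is most probable.

Irasoma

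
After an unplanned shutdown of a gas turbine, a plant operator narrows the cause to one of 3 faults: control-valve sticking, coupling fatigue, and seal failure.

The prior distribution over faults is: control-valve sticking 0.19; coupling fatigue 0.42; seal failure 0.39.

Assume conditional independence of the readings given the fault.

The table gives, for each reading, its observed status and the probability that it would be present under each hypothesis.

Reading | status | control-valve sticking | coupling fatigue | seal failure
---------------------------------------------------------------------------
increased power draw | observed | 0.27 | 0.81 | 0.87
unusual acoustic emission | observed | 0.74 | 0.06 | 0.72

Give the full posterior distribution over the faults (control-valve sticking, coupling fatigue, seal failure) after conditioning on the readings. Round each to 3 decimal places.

0.125, 0.067, 0.807

Multiply each prior by the joint likelihood of the reading pattern:
  control-valve sticking: 0.19 × 0.27 × 0.74 = 0.037962
  coupling fatigue: 0.42 × 0.81 × 0.06 = 0.020412
  seal failure: 0.39 × 0.87 × 0.72 = 0.2443
The unnormalized weights sum to 0.30267.
P(control-valve sticking | evidence) = 0.037962 / 0.30267 ≈ 0.125
P(coupling fatigue | evidence) = 0.020412 / 0.30267 ≈ 0.067
P(seal failure | evidence) = 0.2443 / 0.30267 ≈ 0.807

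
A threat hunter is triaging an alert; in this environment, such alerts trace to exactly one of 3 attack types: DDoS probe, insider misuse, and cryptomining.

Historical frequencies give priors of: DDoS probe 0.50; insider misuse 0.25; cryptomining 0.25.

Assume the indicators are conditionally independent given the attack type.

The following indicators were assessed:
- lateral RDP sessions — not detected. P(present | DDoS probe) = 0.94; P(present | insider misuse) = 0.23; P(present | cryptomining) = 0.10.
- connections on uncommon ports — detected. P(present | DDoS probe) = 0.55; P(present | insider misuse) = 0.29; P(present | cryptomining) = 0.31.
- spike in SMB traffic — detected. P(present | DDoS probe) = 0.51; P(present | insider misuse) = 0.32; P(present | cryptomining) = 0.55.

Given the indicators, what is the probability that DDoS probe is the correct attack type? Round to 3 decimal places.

For each hypothesis, the unnormalized posterior weight is prior × product of the indicator likelihoods (using 1 − P(present | H) for each absent indicator):
  DDoS probe: 0.50 × (1 − 0.94) × 0.55 × 0.51 = 0.008415
  insider misuse: 0.25 × (1 − 0.23) × 0.29 × 0.32 = 0.017864
  cryptomining: 0.25 × (1 − 0.10) × 0.31 × 0.55 = 0.038363
The unnormalized weights sum to 0.064642.
P(DDoS probe | evidence) = 0.008415 / 0.064642 ≈ 0.130.

0.130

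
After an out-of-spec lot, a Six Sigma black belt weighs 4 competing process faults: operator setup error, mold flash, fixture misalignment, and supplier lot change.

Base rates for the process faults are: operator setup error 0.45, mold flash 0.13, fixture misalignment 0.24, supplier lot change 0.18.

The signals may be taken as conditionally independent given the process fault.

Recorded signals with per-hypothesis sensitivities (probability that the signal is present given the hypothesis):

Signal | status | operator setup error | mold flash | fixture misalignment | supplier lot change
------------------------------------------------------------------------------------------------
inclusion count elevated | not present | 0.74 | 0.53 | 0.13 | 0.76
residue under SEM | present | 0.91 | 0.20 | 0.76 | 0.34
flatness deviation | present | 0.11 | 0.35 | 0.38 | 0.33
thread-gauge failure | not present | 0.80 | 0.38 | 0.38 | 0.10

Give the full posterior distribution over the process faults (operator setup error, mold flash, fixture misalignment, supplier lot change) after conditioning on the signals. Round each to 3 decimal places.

By Bayes' rule with conditional independence, the unnormalized weight for each hypothesis is prior × ∏ likelihoods (using 1 − P(present | H) for each absent signal):
  operator setup error: 0.45 × (1 − 0.74) × 0.91 × 0.11 × (1 − 0.80) = 0.0023423
  mold flash: 0.13 × (1 − 0.53) × 0.20 × 0.35 × (1 − 0.38) = 0.0026517
  fixture misalignment: 0.24 × (1 − 0.13) × 0.76 × 0.38 × (1 − 0.38) = 0.037387
  supplier lot change: 0.18 × (1 − 0.76) × 0.34 × 0.33 × (1 − 0.10) = 0.0043623
Marginal likelihood of the evidence = 0.046743.
P(operator setup error | evidence) = 0.0023423 / 0.046743 ≈ 0.050
P(mold flash | evidence) = 0.0026517 / 0.046743 ≈ 0.057
P(fixture misalignment | evidence) = 0.037387 / 0.046743 ≈ 0.800
P(supplier lot change | evidence) = 0.0043623 / 0.046743 ≈ 0.093

0.050, 0.057, 0.800, 0.093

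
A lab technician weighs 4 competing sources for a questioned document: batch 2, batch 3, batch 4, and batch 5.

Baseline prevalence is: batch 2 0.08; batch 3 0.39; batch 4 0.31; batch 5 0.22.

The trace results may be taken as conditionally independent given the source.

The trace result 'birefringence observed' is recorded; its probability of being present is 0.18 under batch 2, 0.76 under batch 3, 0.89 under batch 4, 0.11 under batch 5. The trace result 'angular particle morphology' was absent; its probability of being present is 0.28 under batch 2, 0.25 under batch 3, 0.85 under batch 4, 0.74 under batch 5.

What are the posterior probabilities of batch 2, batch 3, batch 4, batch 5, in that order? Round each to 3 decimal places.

For each hypothesis, the unnormalized posterior weight is prior × product of the trace result likelihoods (using 1 − P(present | H) for each absent trace result):
  batch 2: 0.08 × 0.18 × (1 − 0.28) = 0.010368
  batch 3: 0.39 × 0.76 × (1 − 0.25) = 0.2223
  batch 4: 0.31 × 0.89 × (1 − 0.85) = 0.041385
  batch 5: 0.22 × 0.11 × (1 − 0.74) = 0.006292
Normalizing constant Z = 0.010368 + 0.2223 + 0.041385 + 0.006292 = 0.28035.
P(batch 2 | evidence) = 0.010368 / 0.28035 ≈ 0.037
P(batch 3 | evidence) = 0.2223 / 0.28035 ≈ 0.793
P(batch 4 | evidence) = 0.041385 / 0.28035 ≈ 0.148
P(batch 5 | evidence) = 0.006292 / 0.28035 ≈ 0.022

0.037, 0.793, 0.148, 0.022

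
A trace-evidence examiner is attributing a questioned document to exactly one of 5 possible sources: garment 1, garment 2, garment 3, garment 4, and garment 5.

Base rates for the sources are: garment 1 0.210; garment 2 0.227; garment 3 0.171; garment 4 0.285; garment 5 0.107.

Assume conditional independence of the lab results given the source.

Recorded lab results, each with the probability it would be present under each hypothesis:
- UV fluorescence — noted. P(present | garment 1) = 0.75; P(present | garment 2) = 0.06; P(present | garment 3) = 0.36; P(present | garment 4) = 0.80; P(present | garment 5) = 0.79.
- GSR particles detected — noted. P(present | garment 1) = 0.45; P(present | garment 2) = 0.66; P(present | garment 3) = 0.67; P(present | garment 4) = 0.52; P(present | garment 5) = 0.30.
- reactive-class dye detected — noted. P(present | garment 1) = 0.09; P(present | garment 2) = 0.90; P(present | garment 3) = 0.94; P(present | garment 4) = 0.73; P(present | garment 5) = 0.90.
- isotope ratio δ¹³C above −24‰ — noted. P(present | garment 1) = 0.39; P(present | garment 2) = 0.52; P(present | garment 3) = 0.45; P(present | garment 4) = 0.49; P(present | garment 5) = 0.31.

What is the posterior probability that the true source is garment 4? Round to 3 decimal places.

0.576

By Bayes' rule with conditional independence, the unnormalized weight for each hypothesis is prior × ∏ likelihoods:
  garment 1: 0.210 × 0.75 × 0.45 × 0.09 × 0.39 = 0.0024877
  garment 2: 0.227 × 0.06 × 0.66 × 0.90 × 0.52 = 0.0042069
  garment 3: 0.171 × 0.36 × 0.67 × 0.94 × 0.45 = 0.017447
  garment 4: 0.285 × 0.80 × 0.52 × 0.73 × 0.49 = 0.042409
  garment 5: 0.107 × 0.79 × 0.30 × 0.90 × 0.31 = 0.0070752
Normalizing constant Z = 0.0024877 + 0.0042069 + 0.017447 + 0.042409 + 0.0070752 = 0.073625.
P(garment 4 | evidence) = 0.042409 / 0.073625 ≈ 0.576.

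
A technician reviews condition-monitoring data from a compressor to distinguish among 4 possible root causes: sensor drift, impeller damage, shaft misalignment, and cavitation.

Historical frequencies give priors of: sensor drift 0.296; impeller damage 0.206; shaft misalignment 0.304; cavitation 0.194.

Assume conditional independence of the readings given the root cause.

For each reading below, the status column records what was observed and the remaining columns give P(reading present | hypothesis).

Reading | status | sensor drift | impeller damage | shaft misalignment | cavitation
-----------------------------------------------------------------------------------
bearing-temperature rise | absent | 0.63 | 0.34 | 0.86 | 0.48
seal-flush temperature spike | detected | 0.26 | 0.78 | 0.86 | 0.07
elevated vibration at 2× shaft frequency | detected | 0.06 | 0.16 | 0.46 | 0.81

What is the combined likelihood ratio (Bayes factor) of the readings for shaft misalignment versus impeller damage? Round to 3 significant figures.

Joint likelihood of the reading pattern under each hypothesis (using 1 − P(present | H) for each absent reading):
  shaft misalignment: (1 − 0.86) × 0.86 × 0.46 = 0.055384
  impeller damage: (1 − 0.34) × 0.78 × 0.16 = 0.082368
Bayes factor = 0.055384 / 0.082368 ≈ 0.672

0.672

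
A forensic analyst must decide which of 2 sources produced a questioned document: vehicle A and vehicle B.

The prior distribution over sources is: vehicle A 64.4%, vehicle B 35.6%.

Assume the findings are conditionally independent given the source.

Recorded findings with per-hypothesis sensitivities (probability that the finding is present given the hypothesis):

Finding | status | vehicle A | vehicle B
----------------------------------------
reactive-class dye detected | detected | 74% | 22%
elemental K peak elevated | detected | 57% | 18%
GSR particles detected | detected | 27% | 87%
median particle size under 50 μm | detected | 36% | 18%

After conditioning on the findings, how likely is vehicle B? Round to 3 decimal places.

Multiply each prior by the joint likelihood of the evidence pattern:
  vehicle A: 0.644 × 0.74 × 0.57 × 0.27 × 0.36 = 0.026403
  vehicle B: 0.356 × 0.22 × 0.18 × 0.87 × 0.18 = 0.0022077
The unnormalized weights sum to 0.028611.
P(vehicle B | evidence) = 0.0022077 / 0.028611 ≈ 0.077.

0.077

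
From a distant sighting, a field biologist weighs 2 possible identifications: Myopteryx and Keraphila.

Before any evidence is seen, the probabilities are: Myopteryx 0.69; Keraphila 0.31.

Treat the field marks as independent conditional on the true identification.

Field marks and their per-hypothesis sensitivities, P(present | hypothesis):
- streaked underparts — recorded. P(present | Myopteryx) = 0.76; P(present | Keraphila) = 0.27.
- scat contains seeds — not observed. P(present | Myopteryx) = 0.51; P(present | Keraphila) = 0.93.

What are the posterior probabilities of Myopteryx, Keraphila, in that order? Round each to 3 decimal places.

For each hypothesis, the unnormalized posterior weight is prior × product of the field mark likelihoods (using 1 − P(present | H) for each absent field mark):
  Myopteryx: 0.69 × 0.76 × (1 − 0.51) = 0.25696
  Keraphila: 0.31 × 0.27 × (1 − 0.93) = 0.005859
The unnormalized weights sum to 0.26281.
P(Myopteryx | evidence) = 0.25696 / 0.26281 ≈ 0.978
P(Keraphila | evidence) = 0.005859 / 0.26281 ≈ 0.022

0.978, 0.022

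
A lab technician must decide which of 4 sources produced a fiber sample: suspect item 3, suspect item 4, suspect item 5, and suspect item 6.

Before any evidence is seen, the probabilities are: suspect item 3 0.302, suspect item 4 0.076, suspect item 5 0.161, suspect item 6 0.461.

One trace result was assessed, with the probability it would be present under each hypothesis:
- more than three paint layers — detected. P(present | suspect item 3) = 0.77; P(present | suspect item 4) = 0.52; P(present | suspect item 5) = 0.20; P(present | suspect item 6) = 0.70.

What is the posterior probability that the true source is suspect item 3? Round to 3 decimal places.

By Bayes' rule, the unnormalized weight for each hypothesis is prior × likelihood:
  suspect item 3: 0.302 × 0.77 = 0.23254
  suspect item 4: 0.076 × 0.52 = 0.03952
  suspect item 5: 0.161 × 0.20 = 0.0322
  suspect item 6: 0.461 × 0.70 = 0.3227
Marginal likelihood of the evidence = 0.62696.
P(suspect item 3 | evidence) = 0.23254 / 0.62696 ≈ 0.371.

0.371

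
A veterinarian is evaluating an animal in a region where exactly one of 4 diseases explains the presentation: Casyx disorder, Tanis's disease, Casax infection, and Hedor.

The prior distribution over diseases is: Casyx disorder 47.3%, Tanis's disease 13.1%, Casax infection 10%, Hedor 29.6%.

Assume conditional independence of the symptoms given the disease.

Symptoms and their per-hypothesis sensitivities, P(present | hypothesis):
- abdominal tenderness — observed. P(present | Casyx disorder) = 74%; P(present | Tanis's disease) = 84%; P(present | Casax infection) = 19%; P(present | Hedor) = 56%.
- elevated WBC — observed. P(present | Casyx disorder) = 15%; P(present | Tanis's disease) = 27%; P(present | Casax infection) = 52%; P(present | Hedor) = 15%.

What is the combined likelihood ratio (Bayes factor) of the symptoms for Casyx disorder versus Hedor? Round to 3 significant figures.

Joint likelihood of the symptom pattern under each hypothesis:
  Casyx disorder: 0.74 × 0.15 = 0.111
  Hedor: 0.56 × 0.15 = 0.084
Bayes factor = 0.111 / 0.084 ≈ 1.32

1.32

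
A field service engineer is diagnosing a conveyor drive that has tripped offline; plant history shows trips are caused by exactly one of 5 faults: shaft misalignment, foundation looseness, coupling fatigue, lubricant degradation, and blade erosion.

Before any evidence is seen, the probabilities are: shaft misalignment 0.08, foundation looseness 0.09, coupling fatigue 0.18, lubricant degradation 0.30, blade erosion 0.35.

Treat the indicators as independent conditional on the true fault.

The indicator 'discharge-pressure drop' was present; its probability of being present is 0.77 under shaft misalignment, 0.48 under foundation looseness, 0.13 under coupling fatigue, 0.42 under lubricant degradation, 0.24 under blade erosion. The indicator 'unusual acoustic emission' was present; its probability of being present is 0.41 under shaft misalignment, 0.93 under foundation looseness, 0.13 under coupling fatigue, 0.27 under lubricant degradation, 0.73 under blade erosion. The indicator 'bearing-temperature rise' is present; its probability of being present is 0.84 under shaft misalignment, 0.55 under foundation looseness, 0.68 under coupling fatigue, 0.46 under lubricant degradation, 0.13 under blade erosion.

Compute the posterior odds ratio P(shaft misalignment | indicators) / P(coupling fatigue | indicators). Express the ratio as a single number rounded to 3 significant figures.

Posterior odds equal prior odds times the likelihood ratio; only the two competing hypotheses matter.
  shaft misalignment: 0.08 × 0.77 × 0.41 × 0.84 = 0.021215
  coupling fatigue: 0.18 × 0.13 × 0.13 × 0.68 = 0.0020686
Posterior odds = 0.021215 / 0.0020686 ≈ 10.3.

10.3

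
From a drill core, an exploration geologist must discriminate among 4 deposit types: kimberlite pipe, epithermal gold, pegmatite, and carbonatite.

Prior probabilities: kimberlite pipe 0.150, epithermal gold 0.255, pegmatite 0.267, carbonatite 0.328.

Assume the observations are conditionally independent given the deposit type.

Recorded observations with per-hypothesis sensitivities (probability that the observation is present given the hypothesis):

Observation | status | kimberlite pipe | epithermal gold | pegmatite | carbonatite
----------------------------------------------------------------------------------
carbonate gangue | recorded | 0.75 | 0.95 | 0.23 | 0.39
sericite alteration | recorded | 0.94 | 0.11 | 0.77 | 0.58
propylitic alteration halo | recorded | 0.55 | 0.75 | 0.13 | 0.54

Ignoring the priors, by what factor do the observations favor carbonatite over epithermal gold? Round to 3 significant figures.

1.56

Joint likelihood of the evidence pattern under each hypothesis:
  carbonatite: 0.39 × 0.58 × 0.54 = 0.12215
  epithermal gold: 0.95 × 0.11 × 0.75 = 0.078375
Bayes factor = 0.12215 / 0.078375 ≈ 1.56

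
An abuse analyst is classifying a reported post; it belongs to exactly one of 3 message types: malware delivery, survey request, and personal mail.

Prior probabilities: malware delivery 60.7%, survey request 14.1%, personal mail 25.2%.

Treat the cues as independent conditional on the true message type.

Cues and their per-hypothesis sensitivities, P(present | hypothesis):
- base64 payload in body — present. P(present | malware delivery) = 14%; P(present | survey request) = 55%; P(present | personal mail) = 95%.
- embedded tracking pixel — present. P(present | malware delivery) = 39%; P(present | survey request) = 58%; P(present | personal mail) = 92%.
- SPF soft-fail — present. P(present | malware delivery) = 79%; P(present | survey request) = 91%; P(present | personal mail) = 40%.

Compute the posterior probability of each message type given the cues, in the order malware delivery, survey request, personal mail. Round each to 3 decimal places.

0.169, 0.264, 0.568

Multiply each prior by the joint likelihood of the cue pattern:
  malware delivery: 0.607 × 0.14 × 0.39 × 0.79 = 0.026182
  survey request: 0.141 × 0.55 × 0.58 × 0.91 = 0.040931
  personal mail: 0.252 × 0.95 × 0.92 × 0.40 = 0.088099
Normalizing constant Z = 0.026182 + 0.040931 + 0.088099 = 0.15521.
P(malware delivery | evidence) = 0.026182 / 0.15521 ≈ 0.169
P(survey request | evidence) = 0.040931 / 0.15521 ≈ 0.264
P(personal mail | evidence) = 0.088099 / 0.15521 ≈ 0.568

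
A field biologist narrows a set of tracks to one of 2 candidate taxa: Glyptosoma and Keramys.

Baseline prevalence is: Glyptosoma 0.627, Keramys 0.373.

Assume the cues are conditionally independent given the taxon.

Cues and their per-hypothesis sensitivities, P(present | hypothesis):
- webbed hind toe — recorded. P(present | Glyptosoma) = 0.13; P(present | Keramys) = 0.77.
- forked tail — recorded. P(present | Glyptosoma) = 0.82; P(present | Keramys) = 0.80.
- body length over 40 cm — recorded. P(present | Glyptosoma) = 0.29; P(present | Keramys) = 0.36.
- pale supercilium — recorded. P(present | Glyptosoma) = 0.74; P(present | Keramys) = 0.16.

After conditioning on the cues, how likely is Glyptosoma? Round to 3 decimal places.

For each hypothesis, the unnormalized posterior weight is prior × product of the cue likelihoods:
  Glyptosoma: 0.627 × 0.13 × 0.82 × 0.29 × 0.74 = 0.014343
  Keramys: 0.373 × 0.77 × 0.80 × 0.36 × 0.16 = 0.013235
Marginal likelihood of the evidence = 0.027578.
P(Glyptosoma | evidence) = 0.014343 / 0.027578 ≈ 0.520.

0.520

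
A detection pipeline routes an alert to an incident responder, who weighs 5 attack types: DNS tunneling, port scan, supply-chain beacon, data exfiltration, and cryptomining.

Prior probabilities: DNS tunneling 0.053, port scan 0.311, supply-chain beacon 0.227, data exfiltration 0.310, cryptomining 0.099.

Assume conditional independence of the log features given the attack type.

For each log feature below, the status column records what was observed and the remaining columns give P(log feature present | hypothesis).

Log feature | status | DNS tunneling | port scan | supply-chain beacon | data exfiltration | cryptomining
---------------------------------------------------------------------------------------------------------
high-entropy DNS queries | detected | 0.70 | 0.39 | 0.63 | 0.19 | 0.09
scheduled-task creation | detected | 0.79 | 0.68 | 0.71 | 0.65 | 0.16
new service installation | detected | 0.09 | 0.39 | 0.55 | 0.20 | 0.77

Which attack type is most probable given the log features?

For each hypothesis, the unnormalized posterior weight is prior × product of the log feature likelihoods:
  DNS tunneling: 0.053 × 0.70 × 0.79 × 0.09 = 0.0026378
  port scan: 0.311 × 0.39 × 0.68 × 0.39 = 0.032166
  supply-chain beacon: 0.227 × 0.63 × 0.71 × 0.55 = 0.055845
  data exfiltration: 0.310 × 0.19 × 0.65 × 0.20 = 0.007657
  cryptomining: 0.099 × 0.09 × 0.16 × 0.77 = 0.0010977
The unnormalized weights sum to 0.099404.
P(DNS tunneling | evidence) ≈ 0.0026378 / 0.099404 ≈ 0.027
P(port scan | evidence) ≈ 0.032166 / 0.099404 ≈ 0.324
P(supply-chain beacon | evidence) ≈ 0.055845 / 0.099404 ≈ 0.562
P(data exfiltration | evidence) ≈ 0.007657 / 0.099404 ≈ 0.077
P(cryptomining | evidence) ≈ 0.0010977 / 0.099404 ≈ 0.011
The largest is 0.562, so supply-chain beacon is most probable.

supply-chain beacon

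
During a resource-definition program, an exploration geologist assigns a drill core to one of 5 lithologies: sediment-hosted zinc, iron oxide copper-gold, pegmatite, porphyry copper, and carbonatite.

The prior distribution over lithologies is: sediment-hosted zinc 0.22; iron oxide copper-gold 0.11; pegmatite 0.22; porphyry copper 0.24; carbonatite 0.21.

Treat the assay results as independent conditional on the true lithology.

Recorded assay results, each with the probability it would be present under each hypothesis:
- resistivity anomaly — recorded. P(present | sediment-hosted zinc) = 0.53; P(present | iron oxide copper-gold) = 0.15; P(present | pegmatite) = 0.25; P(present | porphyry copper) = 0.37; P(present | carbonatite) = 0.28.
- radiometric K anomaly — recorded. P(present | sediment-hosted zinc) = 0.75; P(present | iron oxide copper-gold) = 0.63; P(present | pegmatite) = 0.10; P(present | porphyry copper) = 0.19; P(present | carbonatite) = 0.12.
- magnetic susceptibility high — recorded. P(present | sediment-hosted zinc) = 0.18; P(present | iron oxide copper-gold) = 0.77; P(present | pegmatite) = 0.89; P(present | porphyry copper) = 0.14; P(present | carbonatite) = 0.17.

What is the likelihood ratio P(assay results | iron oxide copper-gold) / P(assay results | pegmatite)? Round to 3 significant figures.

The Bayes factor is the ratio of the joint likelihoods of the assay result pattern under the two hypotheses.
  iron oxide copper-gold: 0.15 × 0.63 × 0.77 = 0.072765
  pegmatite: 0.25 × 0.10 × 0.89 = 0.02225
Bayes factor = 0.072765 / 0.02225 ≈ 3.27

3.27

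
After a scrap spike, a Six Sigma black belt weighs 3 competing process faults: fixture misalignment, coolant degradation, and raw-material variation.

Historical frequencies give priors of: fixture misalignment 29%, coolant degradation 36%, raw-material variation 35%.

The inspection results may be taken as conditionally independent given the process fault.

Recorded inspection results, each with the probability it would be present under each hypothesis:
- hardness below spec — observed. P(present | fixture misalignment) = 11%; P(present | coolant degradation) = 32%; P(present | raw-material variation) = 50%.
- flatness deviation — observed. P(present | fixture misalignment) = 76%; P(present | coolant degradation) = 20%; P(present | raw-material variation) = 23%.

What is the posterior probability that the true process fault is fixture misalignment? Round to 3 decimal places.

For each hypothesis, the unnormalized posterior weight is prior × product of the inspection result likelihoods:
  fixture misalignment: 0.29 × 0.11 × 0.76 = 0.024244
  coolant degradation: 0.36 × 0.32 × 0.20 = 0.02304
  raw-material variation: 0.35 × 0.50 × 0.23 = 0.04025
Normalizing constant Z = 0.024244 + 0.02304 + 0.04025 = 0.087534.
P(fixture misalignment | evidence) = 0.024244 / 0.087534 ≈ 0.277.

0.277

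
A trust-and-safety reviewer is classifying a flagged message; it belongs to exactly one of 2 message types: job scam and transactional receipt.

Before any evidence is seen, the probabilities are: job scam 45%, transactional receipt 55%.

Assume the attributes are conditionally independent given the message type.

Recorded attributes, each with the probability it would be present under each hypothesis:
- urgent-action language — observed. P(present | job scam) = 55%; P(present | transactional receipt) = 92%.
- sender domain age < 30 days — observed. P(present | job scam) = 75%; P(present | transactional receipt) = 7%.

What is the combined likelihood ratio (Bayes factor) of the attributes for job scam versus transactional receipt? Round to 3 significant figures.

6.41

Joint likelihood of the attribute pattern under each hypothesis:
  job scam: 0.55 × 0.75 = 0.4125
  transactional receipt: 0.92 × 0.07 = 0.0644
Bayes factor = 0.4125 / 0.0644 ≈ 6.41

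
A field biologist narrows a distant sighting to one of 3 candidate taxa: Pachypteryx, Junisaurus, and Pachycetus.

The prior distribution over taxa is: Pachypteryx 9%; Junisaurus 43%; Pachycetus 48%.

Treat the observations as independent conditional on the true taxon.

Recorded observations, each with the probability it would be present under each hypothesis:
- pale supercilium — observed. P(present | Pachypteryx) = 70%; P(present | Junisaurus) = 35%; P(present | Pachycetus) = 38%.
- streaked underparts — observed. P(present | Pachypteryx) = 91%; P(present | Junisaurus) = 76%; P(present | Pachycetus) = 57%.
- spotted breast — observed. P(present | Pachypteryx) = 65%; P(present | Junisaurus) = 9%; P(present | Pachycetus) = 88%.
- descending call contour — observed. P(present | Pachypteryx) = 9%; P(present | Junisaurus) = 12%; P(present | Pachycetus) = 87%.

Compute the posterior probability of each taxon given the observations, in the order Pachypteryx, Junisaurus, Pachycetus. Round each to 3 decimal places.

For each hypothesis, the unnormalized posterior weight is prior × product of the observation likelihoods:
  Pachypteryx: 0.09 × 0.70 × 0.91 × 0.65 × 0.09 = 0.0033538
  Junisaurus: 0.43 × 0.35 × 0.76 × 0.09 × 0.12 = 0.0012353
  Pachycetus: 0.48 × 0.38 × 0.57 × 0.88 × 0.87 = 0.079598
The unnormalized weights sum to 0.084187.
P(Pachypteryx | evidence) = 0.0033538 / 0.084187 ≈ 0.040
P(Junisaurus | evidence) = 0.0012353 / 0.084187 ≈ 0.015
P(Pachycetus | evidence) = 0.079598 / 0.084187 ≈ 0.945

0.040, 0.015, 0.945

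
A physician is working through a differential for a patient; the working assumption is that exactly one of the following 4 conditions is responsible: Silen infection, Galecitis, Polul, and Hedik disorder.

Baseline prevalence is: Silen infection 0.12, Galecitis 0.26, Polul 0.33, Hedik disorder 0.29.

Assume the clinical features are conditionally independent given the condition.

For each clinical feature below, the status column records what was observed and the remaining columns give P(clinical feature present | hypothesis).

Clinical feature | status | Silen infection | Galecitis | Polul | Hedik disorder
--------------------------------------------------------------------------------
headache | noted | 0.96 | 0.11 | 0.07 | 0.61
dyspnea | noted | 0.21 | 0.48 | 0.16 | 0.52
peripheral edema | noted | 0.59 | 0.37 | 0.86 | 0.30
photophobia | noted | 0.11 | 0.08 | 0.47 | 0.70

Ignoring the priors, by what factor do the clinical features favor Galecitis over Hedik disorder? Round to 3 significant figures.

0.0235

Take the product of per-clinical feature likelihoods under each hypothesis, then divide.
  Galecitis: 0.11 × 0.48 × 0.37 × 0.08 = 0.0015629
  Hedik disorder: 0.61 × 0.52 × 0.30 × 0.70 = 0.066612
Bayes factor = 0.0015629 / 0.066612 ≈ 0.0235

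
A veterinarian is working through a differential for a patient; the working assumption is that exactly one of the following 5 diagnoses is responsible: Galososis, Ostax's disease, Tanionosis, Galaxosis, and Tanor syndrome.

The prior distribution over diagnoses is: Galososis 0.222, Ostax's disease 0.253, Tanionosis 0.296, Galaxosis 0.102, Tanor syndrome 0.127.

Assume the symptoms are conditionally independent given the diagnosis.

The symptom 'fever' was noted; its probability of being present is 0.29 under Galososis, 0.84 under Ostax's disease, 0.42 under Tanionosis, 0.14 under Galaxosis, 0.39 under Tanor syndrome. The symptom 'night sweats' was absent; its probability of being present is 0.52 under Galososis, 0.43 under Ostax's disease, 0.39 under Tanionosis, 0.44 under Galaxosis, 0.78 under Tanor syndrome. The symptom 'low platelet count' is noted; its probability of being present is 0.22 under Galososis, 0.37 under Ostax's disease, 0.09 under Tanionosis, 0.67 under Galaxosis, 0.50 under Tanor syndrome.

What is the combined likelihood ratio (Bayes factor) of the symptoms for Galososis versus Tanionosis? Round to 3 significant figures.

1.33

The Bayes factor is the ratio of the joint likelihoods of the symptom pattern under the two hypotheses (using 1 − P(present | H) for each absent symptom).
  Galososis: 0.29 × (1 − 0.52) × 0.22 = 0.030624
  Tanionosis: 0.42 × (1 − 0.39) × 0.09 = 0.023058
Bayes factor = 0.030624 / 0.023058 ≈ 1.33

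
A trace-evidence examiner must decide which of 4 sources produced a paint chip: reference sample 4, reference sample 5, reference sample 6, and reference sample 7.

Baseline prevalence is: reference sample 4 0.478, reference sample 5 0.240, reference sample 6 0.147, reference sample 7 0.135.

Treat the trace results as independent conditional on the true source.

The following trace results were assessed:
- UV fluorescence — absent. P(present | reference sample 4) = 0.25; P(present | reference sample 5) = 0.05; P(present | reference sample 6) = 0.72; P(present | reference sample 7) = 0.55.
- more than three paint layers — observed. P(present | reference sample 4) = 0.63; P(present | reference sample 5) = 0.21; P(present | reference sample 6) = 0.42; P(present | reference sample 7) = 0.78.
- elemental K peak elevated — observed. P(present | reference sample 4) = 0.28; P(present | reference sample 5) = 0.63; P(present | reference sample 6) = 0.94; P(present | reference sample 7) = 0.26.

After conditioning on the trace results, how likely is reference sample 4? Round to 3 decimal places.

0.518

Multiply each prior by the joint likelihood of the trace result pattern (using 1 − P(present | H) for each absent trace result):
  reference sample 4: 0.478 × (1 − 0.25) × 0.63 × 0.28 = 0.063239
  reference sample 5: 0.240 × (1 − 0.05) × 0.21 × 0.63 = 0.030164
  reference sample 6: 0.147 × (1 − 0.72) × 0.42 × 0.94 = 0.01625
  reference sample 7: 0.135 × (1 − 0.55) × 0.78 × 0.26 = 0.01232
Normalizing constant Z = 0.063239 + 0.030164 + 0.01625 + 0.01232 = 0.12197.
P(reference sample 4 | evidence) = 0.063239 / 0.12197 ≈ 0.518.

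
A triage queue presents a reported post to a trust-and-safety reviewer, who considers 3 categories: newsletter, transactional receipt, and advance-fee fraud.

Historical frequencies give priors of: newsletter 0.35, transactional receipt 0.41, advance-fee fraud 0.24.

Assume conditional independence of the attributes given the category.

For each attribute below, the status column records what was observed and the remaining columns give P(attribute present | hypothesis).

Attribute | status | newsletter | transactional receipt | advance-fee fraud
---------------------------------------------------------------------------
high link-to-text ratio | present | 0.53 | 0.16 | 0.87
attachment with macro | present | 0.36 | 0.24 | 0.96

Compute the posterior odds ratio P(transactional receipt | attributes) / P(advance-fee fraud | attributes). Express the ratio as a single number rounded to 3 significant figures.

0.0785

Posterior odds equal prior odds times the likelihood ratio; only the two competing hypotheses matter.
  transactional receipt: 0.41 × 0.16 × 0.24 = 0.015744
  advance-fee fraud: 0.24 × 0.87 × 0.96 = 0.20045
Posterior odds = 0.015744 / 0.20045 ≈ 0.0785.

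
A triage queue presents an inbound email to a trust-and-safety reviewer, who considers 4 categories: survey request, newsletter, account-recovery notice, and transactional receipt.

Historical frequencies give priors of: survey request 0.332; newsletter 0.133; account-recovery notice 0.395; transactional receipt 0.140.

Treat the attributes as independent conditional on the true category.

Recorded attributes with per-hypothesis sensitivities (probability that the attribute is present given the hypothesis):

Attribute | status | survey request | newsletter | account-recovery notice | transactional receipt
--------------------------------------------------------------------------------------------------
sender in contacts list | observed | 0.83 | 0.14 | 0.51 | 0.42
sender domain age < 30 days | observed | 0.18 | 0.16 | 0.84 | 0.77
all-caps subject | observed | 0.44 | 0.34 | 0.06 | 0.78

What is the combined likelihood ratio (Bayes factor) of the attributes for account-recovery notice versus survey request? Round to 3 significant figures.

0.391

Take the product of per-attribute likelihoods under each hypothesis, then divide.
  account-recovery notice: 0.51 × 0.84 × 0.06 = 0.025704
  survey request: 0.83 × 0.18 × 0.44 = 0.065736
Bayes factor = 0.025704 / 0.065736 ≈ 0.391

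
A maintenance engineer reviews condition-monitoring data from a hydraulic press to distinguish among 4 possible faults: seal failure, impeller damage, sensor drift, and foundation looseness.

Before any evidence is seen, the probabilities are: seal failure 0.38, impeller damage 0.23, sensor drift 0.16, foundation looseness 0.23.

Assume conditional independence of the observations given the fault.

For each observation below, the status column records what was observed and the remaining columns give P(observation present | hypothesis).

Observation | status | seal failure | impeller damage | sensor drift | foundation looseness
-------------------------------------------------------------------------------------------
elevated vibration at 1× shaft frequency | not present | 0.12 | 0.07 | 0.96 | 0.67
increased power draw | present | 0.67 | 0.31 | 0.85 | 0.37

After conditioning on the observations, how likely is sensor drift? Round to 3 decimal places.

0.017

Multiply each prior by the joint likelihood of the evidence pattern (using 1 − P(present | H) for each absent observation):
  seal failure: 0.38 × (1 − 0.12) × 0.67 = 0.22405
  impeller damage: 0.23 × (1 − 0.07) × 0.31 = 0.066309
  sensor drift: 0.16 × (1 − 0.96) × 0.85 = 0.00544
  foundation looseness: 0.23 × (1 − 0.67) × 0.37 = 0.028083
Marginal likelihood of the evidence = 0.32388.
P(sensor drift | evidence) = 0.00544 / 0.32388 ≈ 0.017.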